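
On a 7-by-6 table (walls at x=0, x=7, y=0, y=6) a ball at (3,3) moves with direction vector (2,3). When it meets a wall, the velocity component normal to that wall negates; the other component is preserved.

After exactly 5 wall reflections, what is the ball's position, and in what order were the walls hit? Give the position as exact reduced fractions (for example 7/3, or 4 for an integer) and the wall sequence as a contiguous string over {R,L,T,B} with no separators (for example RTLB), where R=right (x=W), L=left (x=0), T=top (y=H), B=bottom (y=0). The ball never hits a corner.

1. t=1 → T at (5,6); v=(2,-3)
2. t=1 → R at (7,3); v=(-2,-3)
3. t=1 → B at (5,0); v=(-2,3)
4. t=2 → T at (1,6); v=(-2,-3)
5. t=1/2 → L at (0,9/2); v=(2,-3)

Final position: (0,9/2)
Wall sequence: TRBTL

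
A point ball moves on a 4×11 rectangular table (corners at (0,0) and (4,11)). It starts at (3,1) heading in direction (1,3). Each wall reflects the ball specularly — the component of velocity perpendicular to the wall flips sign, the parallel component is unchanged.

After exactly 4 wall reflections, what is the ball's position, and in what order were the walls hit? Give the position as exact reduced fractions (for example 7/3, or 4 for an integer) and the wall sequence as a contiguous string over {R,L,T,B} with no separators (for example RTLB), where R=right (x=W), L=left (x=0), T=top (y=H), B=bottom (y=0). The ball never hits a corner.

1. t=1 → R at (4,4); v=(-1,3)
2. t=7/3 → T at (5/3,11); v=(-1,-3)
3. t=5/3 → L at (0,6); v=(1,-3)
4. t=2 → B at (2,0); v=(1,3)

Final position: (2,0)
Wall sequence: RTLB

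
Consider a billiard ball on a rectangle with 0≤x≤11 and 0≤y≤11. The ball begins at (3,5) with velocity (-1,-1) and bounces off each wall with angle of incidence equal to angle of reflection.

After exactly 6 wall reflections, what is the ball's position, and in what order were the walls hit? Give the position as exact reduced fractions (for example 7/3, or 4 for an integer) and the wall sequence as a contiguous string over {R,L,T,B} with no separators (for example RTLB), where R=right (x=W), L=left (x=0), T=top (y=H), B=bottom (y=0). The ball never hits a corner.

Final position: (2,0)
Wall sequence: LBRTLB

1. t=3 → L at (0,2); v=(1,-1)
2. t=2 → B at (2,0); v=(1,1)
3. t=9 → R at (11,9); v=(-1,1)
4. t=2 → T at (9,11); v=(-1,-1)
5. t=9 → L at (0,2); v=(1,-1)
6. t=2 → B at (2,0); v=(1,1)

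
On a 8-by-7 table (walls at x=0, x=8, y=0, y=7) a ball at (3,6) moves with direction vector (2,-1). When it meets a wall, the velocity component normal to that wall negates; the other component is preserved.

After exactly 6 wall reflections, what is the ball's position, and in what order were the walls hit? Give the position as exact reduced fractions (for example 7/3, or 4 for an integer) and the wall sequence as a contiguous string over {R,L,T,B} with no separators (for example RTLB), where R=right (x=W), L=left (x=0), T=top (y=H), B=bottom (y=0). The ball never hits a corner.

1. t=5/2 → R at (8,7/2); v=(-2,-1)
2. t=7/2 → B at (1,0); v=(-2,1)
3. t=1/2 → L at (0,1/2); v=(2,1)
4. t=4 → R at (8,9/2); v=(-2,1)
5. t=5/2 → T at (3,7); v=(-2,-1)
6. t=3/2 → L at (0,11/2); v=(2,-1)

Final position: (0,11/2)
Wall sequence: RBLRTL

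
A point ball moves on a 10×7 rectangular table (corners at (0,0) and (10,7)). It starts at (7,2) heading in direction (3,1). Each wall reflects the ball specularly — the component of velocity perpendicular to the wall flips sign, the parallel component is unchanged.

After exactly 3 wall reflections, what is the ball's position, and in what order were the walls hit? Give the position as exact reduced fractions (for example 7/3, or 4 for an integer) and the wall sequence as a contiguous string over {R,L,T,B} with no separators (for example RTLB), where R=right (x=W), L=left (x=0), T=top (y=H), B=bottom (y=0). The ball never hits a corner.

1. t=1 → R at (10,3); v=(-3,1)
2. t=10/3 → L at (0,19/3); v=(3,1)
3. t=2/3 → T at (2,7); v=(3,-1)

Final position: (2,7)
Wall sequence: RLT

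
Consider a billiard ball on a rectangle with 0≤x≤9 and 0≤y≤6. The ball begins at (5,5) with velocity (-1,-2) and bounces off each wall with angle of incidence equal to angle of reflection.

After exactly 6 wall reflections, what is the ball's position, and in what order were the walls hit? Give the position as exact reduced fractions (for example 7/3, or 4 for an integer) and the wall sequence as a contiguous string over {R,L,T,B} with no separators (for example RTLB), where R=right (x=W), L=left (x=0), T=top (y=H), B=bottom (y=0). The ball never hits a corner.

Final position: (9,1)
Wall sequence: BLTBTR

1. t=5/2 → B at (5/2,0); v=(-1,2)
2. t=5/2 → L at (0,5); v=(1,2)
3. t=1/2 → T at (1/2,6); v=(1,-2)
4. t=3 → B at (7/2,0); v=(1,2)
5. t=3 → T at (13/2,6); v=(1,-2)
6. t=5/2 → R at (9,1); v=(-1,-2)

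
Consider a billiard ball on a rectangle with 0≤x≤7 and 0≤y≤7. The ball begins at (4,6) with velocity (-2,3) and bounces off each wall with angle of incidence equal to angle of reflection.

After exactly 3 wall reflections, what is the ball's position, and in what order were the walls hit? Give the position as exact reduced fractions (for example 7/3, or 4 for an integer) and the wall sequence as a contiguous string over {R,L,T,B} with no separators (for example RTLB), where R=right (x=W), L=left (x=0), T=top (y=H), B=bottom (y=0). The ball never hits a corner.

1. t=1/3 → T at (10/3,7); v=(-2,-3)
2. t=5/3 → L at (0,2); v=(2,-3)
3. t=2/3 → B at (4/3,0); v=(2,3)

Final position: (4/3,0)
Wall sequence: TLB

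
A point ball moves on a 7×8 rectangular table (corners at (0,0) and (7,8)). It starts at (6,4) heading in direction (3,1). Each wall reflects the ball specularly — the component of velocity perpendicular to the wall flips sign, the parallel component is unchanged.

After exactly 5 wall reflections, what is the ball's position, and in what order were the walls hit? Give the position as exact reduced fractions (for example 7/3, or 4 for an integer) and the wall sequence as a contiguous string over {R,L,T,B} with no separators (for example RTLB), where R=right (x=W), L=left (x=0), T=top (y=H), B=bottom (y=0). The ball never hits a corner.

1. t=1/3 → R at (7,13/3); v=(-3,1)
2. t=7/3 → L at (0,20/3); v=(3,1)
3. t=4/3 → T at (4,8); v=(3,-1)
4. t=1 → R at (7,7); v=(-3,-1)
5. t=7/3 → L at (0,14/3); v=(3,-1)

Final position: (0,14/3)
Wall sequence: RLTRL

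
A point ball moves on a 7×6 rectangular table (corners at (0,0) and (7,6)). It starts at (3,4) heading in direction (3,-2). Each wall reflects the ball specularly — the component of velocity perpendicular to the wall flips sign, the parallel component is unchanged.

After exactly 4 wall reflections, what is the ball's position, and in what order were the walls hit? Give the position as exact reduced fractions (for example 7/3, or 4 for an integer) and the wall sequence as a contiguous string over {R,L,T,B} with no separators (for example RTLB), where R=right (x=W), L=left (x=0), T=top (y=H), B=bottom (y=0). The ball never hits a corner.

Final position: (4,6)
Wall sequence: RBLT

1. t=4/3 → R at (7,4/3); v=(-3,-2)
2. t=2/3 → B at (5,0); v=(-3,2)
3. t=5/3 → L at (0,10/3); v=(3,2)
4. t=4/3 → T at (4,6); v=(3,-2)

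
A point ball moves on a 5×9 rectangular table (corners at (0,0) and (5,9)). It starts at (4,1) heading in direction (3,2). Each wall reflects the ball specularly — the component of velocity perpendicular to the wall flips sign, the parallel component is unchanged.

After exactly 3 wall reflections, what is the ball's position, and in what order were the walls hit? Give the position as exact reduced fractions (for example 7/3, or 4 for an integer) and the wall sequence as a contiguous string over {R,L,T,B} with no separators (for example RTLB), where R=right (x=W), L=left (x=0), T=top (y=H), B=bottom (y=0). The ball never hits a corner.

Final position: (5,25/3)
Wall sequence: RLR

1. t=1/3 → R at (5,5/3); v=(-3,2)
2. t=5/3 → L at (0,5); v=(3,2)
3. t=5/3 → R at (5,25/3); v=(-3,2)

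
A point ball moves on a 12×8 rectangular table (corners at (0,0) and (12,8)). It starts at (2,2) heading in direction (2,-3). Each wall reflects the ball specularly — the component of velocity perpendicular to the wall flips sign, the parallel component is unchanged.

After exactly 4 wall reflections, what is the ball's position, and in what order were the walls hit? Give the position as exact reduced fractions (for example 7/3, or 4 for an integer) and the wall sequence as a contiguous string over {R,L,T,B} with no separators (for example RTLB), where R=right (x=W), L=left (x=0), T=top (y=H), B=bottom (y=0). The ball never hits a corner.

Final position: (10,0)
Wall sequence: BTRB

1. t=2/3 → B at (10/3,0); v=(2,3)
2. t=8/3 → T at (26/3,8); v=(2,-3)
3. t=5/3 → R at (12,3); v=(-2,-3)
4. t=1 → B at (10,0); v=(-2,3)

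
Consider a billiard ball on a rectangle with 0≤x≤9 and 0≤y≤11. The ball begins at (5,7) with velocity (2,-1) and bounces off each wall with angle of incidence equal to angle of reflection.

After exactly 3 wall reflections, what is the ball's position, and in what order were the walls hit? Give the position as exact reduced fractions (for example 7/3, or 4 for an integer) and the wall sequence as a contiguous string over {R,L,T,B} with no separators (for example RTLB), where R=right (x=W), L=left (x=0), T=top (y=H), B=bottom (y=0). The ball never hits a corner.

Final position: (1,0)
Wall sequence: RLB

1. t=2 → R at (9,5); v=(-2,-1)
2. t=9/2 → L at (0,1/2); v=(2,-1)
3. t=1/2 → B at (1,0); v=(2,1)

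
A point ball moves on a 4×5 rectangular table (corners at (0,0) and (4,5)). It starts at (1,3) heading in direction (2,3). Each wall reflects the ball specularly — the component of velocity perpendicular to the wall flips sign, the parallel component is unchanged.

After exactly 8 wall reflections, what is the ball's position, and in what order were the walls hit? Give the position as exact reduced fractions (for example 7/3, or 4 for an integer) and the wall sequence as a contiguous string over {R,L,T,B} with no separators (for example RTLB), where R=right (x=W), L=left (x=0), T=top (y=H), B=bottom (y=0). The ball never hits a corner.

1. t=2/3 → T at (7/3,5); v=(2,-3)
2. t=5/6 → R at (4,5/2); v=(-2,-3)
3. t=5/6 → B at (7/3,0); v=(-2,3)
4. t=7/6 → L at (0,7/2); v=(2,3)
5. t=1/2 → T at (1,5); v=(2,-3)
6. t=3/2 → R at (4,1/2); v=(-2,-3)
7. t=1/6 → B at (11/3,0); v=(-2,3)
8. t=5/3 → T at (1/3,5); v=(-2,-3)

Final position: (1/3,5)
Wall sequence: TRBLTRBT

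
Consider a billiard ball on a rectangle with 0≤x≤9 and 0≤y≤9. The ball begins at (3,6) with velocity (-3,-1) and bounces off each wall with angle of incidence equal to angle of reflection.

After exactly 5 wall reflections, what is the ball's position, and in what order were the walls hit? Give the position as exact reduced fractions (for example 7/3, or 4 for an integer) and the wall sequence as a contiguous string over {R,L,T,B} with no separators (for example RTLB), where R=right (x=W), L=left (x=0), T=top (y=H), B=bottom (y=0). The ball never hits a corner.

1. t=1 → L at (0,5); v=(3,-1)
2. t=3 → R at (9,2); v=(-3,-1)
3. t=2 → B at (3,0); v=(-3,1)
4. t=1 → L at (0,1); v=(3,1)
5. t=3 → R at (9,4); v=(-3,1)

Final position: (9,4)
Wall sequence: LRBLR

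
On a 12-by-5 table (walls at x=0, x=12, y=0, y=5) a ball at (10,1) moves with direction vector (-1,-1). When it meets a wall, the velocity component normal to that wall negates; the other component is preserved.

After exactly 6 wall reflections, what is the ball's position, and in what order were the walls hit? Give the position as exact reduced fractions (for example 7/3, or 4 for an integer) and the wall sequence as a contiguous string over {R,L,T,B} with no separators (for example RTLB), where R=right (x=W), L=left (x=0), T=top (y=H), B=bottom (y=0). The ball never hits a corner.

Final position: (11,0)
Wall sequence: BTLBTB

1. t=1 → B at (9,0); v=(-1,1)
2. t=5 → T at (4,5); v=(-1,-1)
3. t=4 → L at (0,1); v=(1,-1)
4. t=1 → B at (1,0); v=(1,1)
5. t=5 → T at (6,5); v=(1,-1)
6. t=5 → B at (11,0); v=(1,1)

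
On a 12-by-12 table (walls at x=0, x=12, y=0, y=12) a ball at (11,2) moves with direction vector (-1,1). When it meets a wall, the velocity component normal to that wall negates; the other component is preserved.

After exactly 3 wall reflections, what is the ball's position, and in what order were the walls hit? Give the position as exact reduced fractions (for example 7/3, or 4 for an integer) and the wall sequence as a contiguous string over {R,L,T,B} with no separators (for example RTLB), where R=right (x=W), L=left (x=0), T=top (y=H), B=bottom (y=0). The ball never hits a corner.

1. t=10 → T at (1,12); v=(-1,-1)
2. t=1 → L at (0,11); v=(1,-1)
3. t=11 → B at (11,0); v=(1,1)

Final position: (11,0)
Wall sequence: TLB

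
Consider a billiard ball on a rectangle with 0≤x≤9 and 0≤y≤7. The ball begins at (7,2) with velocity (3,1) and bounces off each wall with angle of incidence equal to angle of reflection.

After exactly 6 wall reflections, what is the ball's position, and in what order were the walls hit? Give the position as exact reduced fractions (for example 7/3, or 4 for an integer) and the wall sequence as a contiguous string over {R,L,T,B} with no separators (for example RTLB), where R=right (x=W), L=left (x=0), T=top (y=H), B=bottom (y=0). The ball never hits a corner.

1. t=2/3 → R at (9,8/3); v=(-3,1)
2. t=3 → L at (0,17/3); v=(3,1)
3. t=4/3 → T at (4,7); v=(3,-1)
4. t=5/3 → R at (9,16/3); v=(-3,-1)
5. t=3 → L at (0,7/3); v=(3,-1)
6. t=7/3 → B at (7,0); v=(3,1)

Final position: (7,0)
Wall sequence: RLTRLB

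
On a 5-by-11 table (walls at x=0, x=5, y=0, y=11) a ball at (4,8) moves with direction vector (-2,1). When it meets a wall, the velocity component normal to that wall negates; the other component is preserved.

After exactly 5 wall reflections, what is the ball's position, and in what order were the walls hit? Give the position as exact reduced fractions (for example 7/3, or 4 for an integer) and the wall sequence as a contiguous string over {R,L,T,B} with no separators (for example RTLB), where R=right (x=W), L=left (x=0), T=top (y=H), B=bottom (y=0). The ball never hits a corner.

1. t=2 → L at (0,10); v=(2,1)
2. t=1 → T at (2,11); v=(2,-1)
3. t=3/2 → R at (5,19/2); v=(-2,-1)
4. t=5/2 → L at (0,7); v=(2,-1)
5. t=5/2 → R at (5,9/2); v=(-2,-1)

Final position: (5,9/2)
Wall sequence: LTRLR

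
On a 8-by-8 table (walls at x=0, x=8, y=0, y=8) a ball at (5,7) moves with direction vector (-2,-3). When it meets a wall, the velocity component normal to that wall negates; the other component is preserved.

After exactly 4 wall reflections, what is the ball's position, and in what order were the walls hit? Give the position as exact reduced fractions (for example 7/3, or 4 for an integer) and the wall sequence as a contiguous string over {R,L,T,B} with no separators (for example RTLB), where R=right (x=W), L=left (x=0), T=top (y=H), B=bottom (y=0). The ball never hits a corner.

Final position: (8,7/2)
Wall sequence: BLTR

1. t=7/3 → B at (1/3,0); v=(-2,3)
2. t=1/6 → L at (0,1/2); v=(2,3)
3. t=5/2 → T at (5,8); v=(2,-3)
4. t=3/2 → R at (8,7/2); v=(-2,-3)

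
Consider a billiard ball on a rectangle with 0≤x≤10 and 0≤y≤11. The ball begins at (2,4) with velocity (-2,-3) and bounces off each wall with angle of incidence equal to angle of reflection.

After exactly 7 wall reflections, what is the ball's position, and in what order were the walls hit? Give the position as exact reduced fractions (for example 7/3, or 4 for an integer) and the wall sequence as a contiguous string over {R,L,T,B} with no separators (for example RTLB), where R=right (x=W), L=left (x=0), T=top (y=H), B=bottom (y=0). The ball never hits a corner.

Final position: (8/3,11)
Wall sequence: LBTRBLT

1. t=1 → L at (0,1); v=(2,-3)
2. t=1/3 → B at (2/3,0); v=(2,3)
3. t=11/3 → T at (8,11); v=(2,-3)
4. t=1 → R at (10,8); v=(-2,-3)
5. t=8/3 → B at (14/3,0); v=(-2,3)
6. t=7/3 → L at (0,7); v=(2,3)
7. t=4/3 → T at (8/3,11); v=(2,-3)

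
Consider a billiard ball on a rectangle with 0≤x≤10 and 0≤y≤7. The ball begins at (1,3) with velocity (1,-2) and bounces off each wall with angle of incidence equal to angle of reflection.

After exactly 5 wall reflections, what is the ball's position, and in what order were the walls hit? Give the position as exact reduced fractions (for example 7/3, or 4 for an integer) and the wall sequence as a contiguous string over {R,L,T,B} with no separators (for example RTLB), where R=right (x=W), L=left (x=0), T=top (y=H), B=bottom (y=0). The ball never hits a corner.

Final position: (7,7)
Wall sequence: BTBRT

1. t=3/2 → B at (5/2,0); v=(1,2)
2. t=7/2 → T at (6,7); v=(1,-2)
3. t=7/2 → B at (19/2,0); v=(1,2)
4. t=1/2 → R at (10,1); v=(-1,2)
5. t=3 → T at (7,7); v=(-1,-2)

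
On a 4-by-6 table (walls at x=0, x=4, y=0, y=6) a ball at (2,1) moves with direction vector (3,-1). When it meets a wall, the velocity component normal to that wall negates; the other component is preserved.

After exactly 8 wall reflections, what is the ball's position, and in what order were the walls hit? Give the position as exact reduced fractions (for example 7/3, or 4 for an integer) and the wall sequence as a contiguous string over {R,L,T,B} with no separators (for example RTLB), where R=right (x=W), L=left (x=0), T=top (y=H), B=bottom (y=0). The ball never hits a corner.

Final position: (0,17/3)
Wall sequence: RBLRLRTL

1. t=2/3 → R at (4,1/3); v=(-3,-1)
2. t=1/3 → B at (3,0); v=(-3,1)
3. t=1 → L at (0,1); v=(3,1)
4. t=4/3 → R at (4,7/3); v=(-3,1)
5. t=4/3 → L at (0,11/3); v=(3,1)
6. t=4/3 → R at (4,5); v=(-3,1)
7. t=1 → T at (1,6); v=(-3,-1)
8. t=1/3 → L at (0,17/3); v=(3,-1)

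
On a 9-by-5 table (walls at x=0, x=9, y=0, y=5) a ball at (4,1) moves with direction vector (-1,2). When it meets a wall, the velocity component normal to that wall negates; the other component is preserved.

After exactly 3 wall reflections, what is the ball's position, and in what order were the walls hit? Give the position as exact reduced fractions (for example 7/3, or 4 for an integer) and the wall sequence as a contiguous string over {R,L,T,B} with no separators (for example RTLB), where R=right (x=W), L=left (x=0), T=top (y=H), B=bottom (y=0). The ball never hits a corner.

Final position: (1/2,0)
Wall sequence: TLB

1. t=2 → T at (2,5); v=(-1,-2)
2. t=2 → L at (0,1); v=(1,-2)
3. t=1/2 → B at (1/2,0); v=(1,2)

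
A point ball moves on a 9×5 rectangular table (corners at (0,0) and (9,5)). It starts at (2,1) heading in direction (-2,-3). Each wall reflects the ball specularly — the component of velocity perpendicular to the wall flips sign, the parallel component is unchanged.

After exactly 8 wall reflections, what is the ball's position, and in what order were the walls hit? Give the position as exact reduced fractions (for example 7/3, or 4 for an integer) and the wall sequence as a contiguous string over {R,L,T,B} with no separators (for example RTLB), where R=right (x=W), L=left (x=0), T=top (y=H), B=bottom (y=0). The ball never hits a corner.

1. t=1/3 → B at (4/3,0); v=(-2,3)
2. t=2/3 → L at (0,2); v=(2,3)
3. t=1 → T at (2,5); v=(2,-3)
4. t=5/3 → B at (16/3,0); v=(2,3)
5. t=5/3 → T at (26/3,5); v=(2,-3)
6. t=1/6 → R at (9,9/2); v=(-2,-3)
7. t=3/2 → B at (6,0); v=(-2,3)
8. t=5/3 → T at (8/3,5); v=(-2,-3)

Final position: (8/3,5)
Wall sequence: BLTBTRBT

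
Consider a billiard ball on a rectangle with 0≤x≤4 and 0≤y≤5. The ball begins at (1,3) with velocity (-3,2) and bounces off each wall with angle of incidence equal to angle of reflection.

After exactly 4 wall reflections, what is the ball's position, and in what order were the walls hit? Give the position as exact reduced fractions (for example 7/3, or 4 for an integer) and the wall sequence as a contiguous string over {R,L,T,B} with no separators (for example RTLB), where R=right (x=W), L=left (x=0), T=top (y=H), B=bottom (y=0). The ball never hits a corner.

1. t=1/3 → L at (0,11/3); v=(3,2)
2. t=2/3 → T at (2,5); v=(3,-2)
3. t=2/3 → R at (4,11/3); v=(-3,-2)
4. t=4/3 → L at (0,1); v=(3,-2)

Final position: (0,1)
Wall sequence: LTRL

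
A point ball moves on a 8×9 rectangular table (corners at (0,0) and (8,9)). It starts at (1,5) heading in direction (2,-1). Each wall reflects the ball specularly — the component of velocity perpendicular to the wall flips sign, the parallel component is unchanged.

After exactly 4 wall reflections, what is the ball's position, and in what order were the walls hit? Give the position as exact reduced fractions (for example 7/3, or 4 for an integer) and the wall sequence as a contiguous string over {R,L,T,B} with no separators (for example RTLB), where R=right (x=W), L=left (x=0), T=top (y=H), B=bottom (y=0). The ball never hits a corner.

1. t=7/2 → R at (8,3/2); v=(-2,-1)
2. t=3/2 → B at (5,0); v=(-2,1)
3. t=5/2 → L at (0,5/2); v=(2,1)
4. t=4 → R at (8,13/2); v=(-2,1)

Final position: (8,13/2)
Wall sequence: RBLR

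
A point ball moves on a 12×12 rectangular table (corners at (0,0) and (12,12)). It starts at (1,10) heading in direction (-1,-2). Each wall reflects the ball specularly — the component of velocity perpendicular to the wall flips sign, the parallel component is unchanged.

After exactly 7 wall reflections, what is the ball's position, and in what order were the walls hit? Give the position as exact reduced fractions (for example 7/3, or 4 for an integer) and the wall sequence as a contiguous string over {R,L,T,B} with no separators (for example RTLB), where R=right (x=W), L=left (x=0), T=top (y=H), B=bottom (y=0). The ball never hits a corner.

1. t=1 → L at (0,8); v=(1,-2)
2. t=4 → B at (4,0); v=(1,2)
3. t=6 → T at (10,12); v=(1,-2)
4. t=2 → R at (12,8); v=(-1,-2)
5. t=4 → B at (8,0); v=(-1,2)
6. t=6 → T at (2,12); v=(-1,-2)
7. t=2 → L at (0,8); v=(1,-2)

Final position: (0,8)
Wall sequence: LBTRBTL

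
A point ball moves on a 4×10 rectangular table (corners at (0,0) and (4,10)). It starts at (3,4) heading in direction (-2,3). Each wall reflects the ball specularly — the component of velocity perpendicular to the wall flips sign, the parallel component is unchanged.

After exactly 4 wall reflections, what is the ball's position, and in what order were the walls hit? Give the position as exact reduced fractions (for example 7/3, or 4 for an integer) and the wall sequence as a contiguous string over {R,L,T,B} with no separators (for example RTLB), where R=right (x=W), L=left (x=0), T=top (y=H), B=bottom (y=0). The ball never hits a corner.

Final position: (1/3,0)
Wall sequence: LTRB

1. t=3/2 → L at (0,17/2); v=(2,3)
2. t=1/2 → T at (1,10); v=(2,-3)
3. t=3/2 → R at (4,11/2); v=(-2,-3)
4. t=11/6 → B at (1/3,0); v=(-2,3)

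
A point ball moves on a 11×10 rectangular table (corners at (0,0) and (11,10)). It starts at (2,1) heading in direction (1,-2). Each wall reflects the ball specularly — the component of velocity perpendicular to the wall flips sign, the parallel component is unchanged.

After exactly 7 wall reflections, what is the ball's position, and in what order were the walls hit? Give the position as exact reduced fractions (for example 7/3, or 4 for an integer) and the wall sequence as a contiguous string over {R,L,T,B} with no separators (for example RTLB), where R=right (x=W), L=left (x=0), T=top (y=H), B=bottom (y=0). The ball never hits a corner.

Final position: (1/2,0)
Wall sequence: BTRBTLB

1. t=1/2 → B at (5/2,0); v=(1,2)
2. t=5 → T at (15/2,10); v=(1,-2)
3. t=7/2 → R at (11,3); v=(-1,-2)
4. t=3/2 → B at (19/2,0); v=(-1,2)
5. t=5 → T at (9/2,10); v=(-1,-2)
6. t=9/2 → L at (0,1); v=(1,-2)
7. t=1/2 → B at (1/2,0); v=(1,2)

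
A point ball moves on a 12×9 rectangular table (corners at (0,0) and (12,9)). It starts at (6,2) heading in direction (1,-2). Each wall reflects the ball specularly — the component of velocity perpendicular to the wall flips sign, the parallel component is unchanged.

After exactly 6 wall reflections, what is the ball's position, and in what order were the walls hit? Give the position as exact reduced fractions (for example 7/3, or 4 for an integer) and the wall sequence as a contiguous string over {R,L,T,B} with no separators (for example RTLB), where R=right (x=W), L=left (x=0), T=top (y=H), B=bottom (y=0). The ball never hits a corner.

Final position: (0,2)
Wall sequence: BTRBTL

1. t=1 → B at (7,0); v=(1,2)
2. t=9/2 → T at (23/2,9); v=(1,-2)
3. t=1/2 → R at (12,8); v=(-1,-2)
4. t=4 → B at (8,0); v=(-1,2)
5. t=9/2 → T at (7/2,9); v=(-1,-2)
6. t=7/2 → L at (0,2); v=(1,-2)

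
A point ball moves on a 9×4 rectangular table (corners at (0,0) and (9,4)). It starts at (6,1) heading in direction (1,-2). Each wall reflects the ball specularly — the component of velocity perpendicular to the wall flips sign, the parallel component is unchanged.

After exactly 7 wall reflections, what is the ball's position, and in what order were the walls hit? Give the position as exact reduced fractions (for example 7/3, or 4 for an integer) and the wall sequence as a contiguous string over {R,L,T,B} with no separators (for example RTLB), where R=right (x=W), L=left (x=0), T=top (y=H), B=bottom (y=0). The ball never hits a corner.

1. t=1/2 → B at (13/2,0); v=(1,2)
2. t=2 → T at (17/2,4); v=(1,-2)
3. t=1/2 → R at (9,3); v=(-1,-2)
4. t=3/2 → B at (15/2,0); v=(-1,2)
5. t=2 → T at (11/2,4); v=(-1,-2)
6. t=2 → B at (7/2,0); v=(-1,2)
7. t=2 → T at (3/2,4); v=(-1,-2)

Final position: (3/2,4)
Wall sequence: BTRBTBT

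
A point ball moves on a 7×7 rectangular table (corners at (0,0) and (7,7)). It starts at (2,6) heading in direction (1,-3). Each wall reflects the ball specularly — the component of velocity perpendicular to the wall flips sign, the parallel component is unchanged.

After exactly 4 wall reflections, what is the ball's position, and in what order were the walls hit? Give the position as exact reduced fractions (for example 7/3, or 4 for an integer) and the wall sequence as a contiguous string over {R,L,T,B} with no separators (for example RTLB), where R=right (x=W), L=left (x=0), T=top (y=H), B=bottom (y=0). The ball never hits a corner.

1. t=2 → B at (4,0); v=(1,3)
2. t=7/3 → T at (19/3,7); v=(1,-3)
3. t=2/3 → R at (7,5); v=(-1,-3)
4. t=5/3 → B at (16/3,0); v=(-1,3)

Final position: (16/3,0)
Wall sequence: BTRB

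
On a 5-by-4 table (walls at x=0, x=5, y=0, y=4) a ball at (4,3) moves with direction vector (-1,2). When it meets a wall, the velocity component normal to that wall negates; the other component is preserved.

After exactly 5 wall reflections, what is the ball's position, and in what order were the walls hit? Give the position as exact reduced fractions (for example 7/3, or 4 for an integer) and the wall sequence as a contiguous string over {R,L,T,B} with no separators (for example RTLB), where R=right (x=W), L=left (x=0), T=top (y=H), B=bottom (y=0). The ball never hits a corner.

Final position: (5/2,0)
Wall sequence: TBLTB

1. t=1/2 → T at (7/2,4); v=(-1,-2)
2. t=2 → B at (3/2,0); v=(-1,2)
3. t=3/2 → L at (0,3); v=(1,2)
4. t=1/2 → T at (1/2,4); v=(1,-2)
5. t=2 → B at (5/2,0); v=(1,2)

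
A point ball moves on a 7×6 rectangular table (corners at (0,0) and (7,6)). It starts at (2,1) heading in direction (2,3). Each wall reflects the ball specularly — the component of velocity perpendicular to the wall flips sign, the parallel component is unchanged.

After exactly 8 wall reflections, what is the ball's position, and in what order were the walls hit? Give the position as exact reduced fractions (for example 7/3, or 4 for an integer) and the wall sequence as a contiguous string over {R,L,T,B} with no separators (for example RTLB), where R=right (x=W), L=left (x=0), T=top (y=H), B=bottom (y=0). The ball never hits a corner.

1. t=5/3 → T at (16/3,6); v=(2,-3)
2. t=5/6 → R at (7,7/2); v=(-2,-3)
3. t=7/6 → B at (14/3,0); v=(-2,3)
4. t=2 → T at (2/3,6); v=(-2,-3)
5. t=1/3 → L at (0,5); v=(2,-3)
6. t=5/3 → B at (10/3,0); v=(2,3)
7. t=11/6 → R at (7,11/2); v=(-2,3)
8. t=1/6 → T at (20/3,6); v=(-2,-3)

Final position: (20/3,6)
Wall sequence: TRBTLBRT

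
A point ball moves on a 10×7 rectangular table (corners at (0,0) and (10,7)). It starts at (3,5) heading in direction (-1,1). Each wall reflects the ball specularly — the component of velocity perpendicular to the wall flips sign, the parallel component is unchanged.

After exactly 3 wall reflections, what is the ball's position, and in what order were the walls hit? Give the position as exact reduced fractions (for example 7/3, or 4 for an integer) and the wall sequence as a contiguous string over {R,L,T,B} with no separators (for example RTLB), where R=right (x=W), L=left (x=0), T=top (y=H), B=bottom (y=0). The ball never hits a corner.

Final position: (6,0)
Wall sequence: TLB

1. t=2 → T at (1,7); v=(-1,-1)
2. t=1 → L at (0,6); v=(1,-1)
3. t=6 → B at (6,0); v=(1,1)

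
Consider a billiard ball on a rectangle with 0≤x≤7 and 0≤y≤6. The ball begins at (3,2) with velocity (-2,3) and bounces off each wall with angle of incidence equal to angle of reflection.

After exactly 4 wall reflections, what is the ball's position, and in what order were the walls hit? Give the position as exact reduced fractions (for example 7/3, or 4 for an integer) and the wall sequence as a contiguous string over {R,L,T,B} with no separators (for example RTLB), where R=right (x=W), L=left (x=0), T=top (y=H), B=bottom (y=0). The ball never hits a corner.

1. t=4/3 → T at (1/3,6); v=(-2,-3)
2. t=1/6 → L at (0,11/2); v=(2,-3)
3. t=11/6 → B at (11/3,0); v=(2,3)
4. t=5/3 → R at (7,5); v=(-2,3)

Final position: (7,5)
Wall sequence: TLBR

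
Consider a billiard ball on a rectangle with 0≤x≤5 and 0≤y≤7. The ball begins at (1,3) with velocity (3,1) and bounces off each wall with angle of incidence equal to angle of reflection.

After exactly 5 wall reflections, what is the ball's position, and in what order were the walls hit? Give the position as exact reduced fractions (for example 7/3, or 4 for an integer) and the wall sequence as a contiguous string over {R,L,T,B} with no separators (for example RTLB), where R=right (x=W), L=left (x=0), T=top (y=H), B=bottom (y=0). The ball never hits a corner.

1. t=4/3 → R at (5,13/3); v=(-3,1)
2. t=5/3 → L at (0,6); v=(3,1)
3. t=1 → T at (3,7); v=(3,-1)
4. t=2/3 → R at (5,19/3); v=(-3,-1)
5. t=5/3 → L at (0,14/3); v=(3,-1)

Final position: (0,14/3)
Wall sequence: RLTRL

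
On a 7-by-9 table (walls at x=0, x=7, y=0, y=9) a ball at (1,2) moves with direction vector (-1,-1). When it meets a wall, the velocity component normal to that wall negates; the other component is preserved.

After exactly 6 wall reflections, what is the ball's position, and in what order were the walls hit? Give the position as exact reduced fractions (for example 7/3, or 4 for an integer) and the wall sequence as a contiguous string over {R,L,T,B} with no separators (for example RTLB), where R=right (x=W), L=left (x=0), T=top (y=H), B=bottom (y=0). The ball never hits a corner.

Final position: (5,0)
Wall sequence: LBRTLB

1. t=1 → L at (0,1); v=(1,-1)
2. t=1 → B at (1,0); v=(1,1)
3. t=6 → R at (7,6); v=(-1,1)
4. t=3 → T at (4,9); v=(-1,-1)
5. t=4 → L at (0,5); v=(1,-1)
6. t=5 → B at (5,0); v=(1,1)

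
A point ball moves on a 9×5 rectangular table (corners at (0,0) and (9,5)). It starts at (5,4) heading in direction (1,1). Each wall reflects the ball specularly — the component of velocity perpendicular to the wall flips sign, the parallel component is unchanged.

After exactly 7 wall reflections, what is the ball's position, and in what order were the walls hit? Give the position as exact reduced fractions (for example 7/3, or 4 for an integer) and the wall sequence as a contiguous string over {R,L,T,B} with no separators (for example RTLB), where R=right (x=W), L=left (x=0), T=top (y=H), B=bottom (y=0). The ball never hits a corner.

Final position: (8,5)
Wall sequence: TRBTLBT

1. t=1 → T at (6,5); v=(1,-1)
2. t=3 → R at (9,2); v=(-1,-1)
3. t=2 → B at (7,0); v=(-1,1)
4. t=5 → T at (2,5); v=(-1,-1)
5. t=2 → L at (0,3); v=(1,-1)
6. t=3 → B at (3,0); v=(1,1)
7. t=5 → T at (8,5); v=(1,-1)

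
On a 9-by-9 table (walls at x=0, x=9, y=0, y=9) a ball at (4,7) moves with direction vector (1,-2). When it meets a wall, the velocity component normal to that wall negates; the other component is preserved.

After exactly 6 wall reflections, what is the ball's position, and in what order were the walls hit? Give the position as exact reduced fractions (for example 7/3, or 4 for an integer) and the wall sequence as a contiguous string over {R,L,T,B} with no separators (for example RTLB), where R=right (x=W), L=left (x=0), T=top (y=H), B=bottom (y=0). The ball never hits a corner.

Final position: (3,9)
Wall sequence: BRTBLT

1. t=7/2 → B at (15/2,0); v=(1,2)
2. t=3/2 → R at (9,3); v=(-1,2)
3. t=3 → T at (6,9); v=(-1,-2)
4. t=9/2 → B at (3/2,0); v=(-1,2)
5. t=3/2 → L at (0,3); v=(1,2)
6. t=3 → T at (3,9); v=(1,-2)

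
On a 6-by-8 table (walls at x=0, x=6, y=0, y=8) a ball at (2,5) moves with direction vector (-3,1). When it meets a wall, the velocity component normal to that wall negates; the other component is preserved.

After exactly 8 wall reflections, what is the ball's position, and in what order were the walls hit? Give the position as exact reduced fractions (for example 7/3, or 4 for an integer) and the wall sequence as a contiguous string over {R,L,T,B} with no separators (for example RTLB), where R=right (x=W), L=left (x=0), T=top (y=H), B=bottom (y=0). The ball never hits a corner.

1. t=2/3 → L at (0,17/3); v=(3,1)
2. t=2 → R at (6,23/3); v=(-3,1)
3. t=1/3 → T at (5,8); v=(-3,-1)
4. t=5/3 → L at (0,19/3); v=(3,-1)
5. t=2 → R at (6,13/3); v=(-3,-1)
6. t=2 → L at (0,7/3); v=(3,-1)
7. t=2 → R at (6,1/3); v=(-3,-1)
8. t=1/3 → B at (5,0); v=(-3,1)

Final position: (5,0)
Wall sequence: LRTLRLRB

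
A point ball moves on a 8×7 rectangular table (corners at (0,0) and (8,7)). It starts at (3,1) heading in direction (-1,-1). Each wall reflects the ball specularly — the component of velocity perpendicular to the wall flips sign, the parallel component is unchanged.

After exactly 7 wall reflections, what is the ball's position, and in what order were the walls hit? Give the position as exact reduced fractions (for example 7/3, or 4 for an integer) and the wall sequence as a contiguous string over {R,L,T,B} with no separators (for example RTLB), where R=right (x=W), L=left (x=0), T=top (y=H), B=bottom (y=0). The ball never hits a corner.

Final position: (3,7)
Wall sequence: BLTRBLT

1. t=1 → B at (2,0); v=(-1,1)
2. t=2 → L at (0,2); v=(1,1)
3. t=5 → T at (5,7); v=(1,-1)
4. t=3 → R at (8,4); v=(-1,-1)
5. t=4 → B at (4,0); v=(-1,1)
6. t=4 → L at (0,4); v=(1,1)
7. t=3 → T at (3,7); v=(1,-1)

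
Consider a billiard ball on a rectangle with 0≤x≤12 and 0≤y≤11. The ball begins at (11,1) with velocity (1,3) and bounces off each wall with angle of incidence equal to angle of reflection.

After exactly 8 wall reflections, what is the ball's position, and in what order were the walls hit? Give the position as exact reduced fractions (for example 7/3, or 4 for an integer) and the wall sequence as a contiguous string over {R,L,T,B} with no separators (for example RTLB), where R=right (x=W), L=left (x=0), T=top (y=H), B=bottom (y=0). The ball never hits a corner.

1. t=1 → R at (12,4); v=(-1,3)
2. t=7/3 → T at (29/3,11); v=(-1,-3)
3. t=11/3 → B at (6,0); v=(-1,3)
4. t=11/3 → T at (7/3,11); v=(-1,-3)
5. t=7/3 → L at (0,4); v=(1,-3)
6. t=4/3 → B at (4/3,0); v=(1,3)
7. t=11/3 → T at (5,11); v=(1,-3)
8. t=11/3 → B at (26/3,0); v=(1,3)

Final position: (26/3,0)
Wall sequence: RTBTLBTB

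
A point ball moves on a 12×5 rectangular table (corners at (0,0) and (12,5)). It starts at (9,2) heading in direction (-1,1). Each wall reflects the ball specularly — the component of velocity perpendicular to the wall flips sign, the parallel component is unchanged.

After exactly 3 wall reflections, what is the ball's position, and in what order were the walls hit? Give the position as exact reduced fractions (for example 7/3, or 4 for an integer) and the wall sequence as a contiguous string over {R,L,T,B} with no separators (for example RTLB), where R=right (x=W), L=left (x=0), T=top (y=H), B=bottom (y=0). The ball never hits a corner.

1. t=3 → T at (6,5); v=(-1,-1)
2. t=5 → B at (1,0); v=(-1,1)
3. t=1 → L at (0,1); v=(1,1)

Final position: (0,1)
Wall sequence: TBL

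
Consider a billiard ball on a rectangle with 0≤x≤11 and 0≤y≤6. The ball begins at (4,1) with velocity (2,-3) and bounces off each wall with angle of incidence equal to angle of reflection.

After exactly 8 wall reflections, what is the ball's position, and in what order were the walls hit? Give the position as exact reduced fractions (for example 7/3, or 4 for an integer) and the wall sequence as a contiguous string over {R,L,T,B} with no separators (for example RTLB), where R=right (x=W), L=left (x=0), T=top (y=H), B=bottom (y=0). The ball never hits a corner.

1. t=1/3 → B at (14/3,0); v=(2,3)
2. t=2 → T at (26/3,6); v=(2,-3)
3. t=7/6 → R at (11,5/2); v=(-2,-3)
4. t=5/6 → B at (28/3,0); v=(-2,3)
5. t=2 → T at (16/3,6); v=(-2,-3)
6. t=2 → B at (4/3,0); v=(-2,3)
7. t=2/3 → L at (0,2); v=(2,3)
8. t=4/3 → T at (8/3,6); v=(2,-3)

Final position: (8/3,6)
Wall sequence: BTRBTBLT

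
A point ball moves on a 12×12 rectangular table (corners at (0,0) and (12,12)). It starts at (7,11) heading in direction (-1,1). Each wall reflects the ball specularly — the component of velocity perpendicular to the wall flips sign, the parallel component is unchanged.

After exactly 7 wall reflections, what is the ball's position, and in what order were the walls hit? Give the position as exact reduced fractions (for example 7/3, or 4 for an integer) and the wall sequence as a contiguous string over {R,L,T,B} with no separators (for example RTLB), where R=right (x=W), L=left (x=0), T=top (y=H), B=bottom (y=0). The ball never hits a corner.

Final position: (6,0)
Wall sequence: TLBRTLB

1. t=1 → T at (6,12); v=(-1,-1)
2. t=6 → L at (0,6); v=(1,-1)
3. t=6 → B at (6,0); v=(1,1)
4. t=6 → R at (12,6); v=(-1,1)
5. t=6 → T at (6,12); v=(-1,-1)
6. t=6 → L at (0,6); v=(1,-1)
7. t=6 → B at (6,0); v=(1,1)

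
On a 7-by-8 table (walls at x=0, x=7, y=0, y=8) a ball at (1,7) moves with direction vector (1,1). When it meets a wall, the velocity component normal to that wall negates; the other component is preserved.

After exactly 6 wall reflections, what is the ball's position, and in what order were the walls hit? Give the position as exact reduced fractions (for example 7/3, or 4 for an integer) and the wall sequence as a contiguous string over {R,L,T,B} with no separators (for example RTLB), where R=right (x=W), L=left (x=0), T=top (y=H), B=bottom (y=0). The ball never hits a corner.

1. t=1 → T at (2,8); v=(1,-1)
2. t=5 → R at (7,3); v=(-1,-1)
3. t=3 → B at (4,0); v=(-1,1)
4. t=4 → L at (0,4); v=(1,1)
5. t=4 → T at (4,8); v=(1,-1)
6. t=3 → R at (7,5); v=(-1,-1)

Final position: (7,5)
Wall sequence: TRBLTR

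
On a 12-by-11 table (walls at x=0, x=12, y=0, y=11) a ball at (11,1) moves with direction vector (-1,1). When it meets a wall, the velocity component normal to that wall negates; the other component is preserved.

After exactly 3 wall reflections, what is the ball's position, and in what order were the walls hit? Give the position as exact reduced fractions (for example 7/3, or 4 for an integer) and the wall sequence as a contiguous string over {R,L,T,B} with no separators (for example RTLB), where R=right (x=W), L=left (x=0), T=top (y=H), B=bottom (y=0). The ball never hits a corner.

1. t=10 → T at (1,11); v=(-1,-1)
2. t=1 → L at (0,10); v=(1,-1)
3. t=10 → B at (10,0); v=(1,1)

Final position: (10,0)
Wall sequence: TLB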